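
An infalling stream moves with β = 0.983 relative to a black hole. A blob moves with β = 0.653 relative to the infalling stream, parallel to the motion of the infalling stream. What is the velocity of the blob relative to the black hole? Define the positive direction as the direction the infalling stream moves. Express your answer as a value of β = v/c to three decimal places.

With v = 0.983 and u' = 0.653 (in units of c),
u = (u' + v)/(1 + u'v/c²):
u = (0.653 + 0.983) / (1 + 0.653·0.983) = 1.6360/1.6419 = 0.9964
(Galilean addition would give +1.636c, exceeding c.)

β = 0.996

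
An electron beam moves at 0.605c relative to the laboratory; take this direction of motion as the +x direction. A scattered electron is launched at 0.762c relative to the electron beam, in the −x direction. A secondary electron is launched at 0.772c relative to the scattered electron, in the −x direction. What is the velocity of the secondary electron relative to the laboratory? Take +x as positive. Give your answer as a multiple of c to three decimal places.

Apply u = (u' + v)/(1 + u'v/c²) successively, working outward toward the laboratory.
Start: velocity of the electron beam relative to the laboratory = 0.6050c.
Compose with the scattered electron (u' = -0.762 in the electron beam frame): u_1 = (-0.762 + 0.605) / (1 + (-0.762)·0.605) = -0.1570/0.5390 = -0.2913.
Compose with the secondary electron (u' = -0.772 in the scattered electron frame): u_2 = (-0.772 + (-0.291)) / (1 + (-0.772)·(-0.291)) = -1.0633/1.2249 = -0.8681.

-0.868c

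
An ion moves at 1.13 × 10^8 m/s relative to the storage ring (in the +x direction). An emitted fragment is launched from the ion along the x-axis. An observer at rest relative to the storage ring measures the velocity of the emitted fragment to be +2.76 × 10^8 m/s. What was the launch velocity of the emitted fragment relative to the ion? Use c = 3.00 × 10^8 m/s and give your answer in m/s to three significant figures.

+2.49 × 10^8 m/s

v = 0.377c, u = 0.920c.
Invert the composition law: u' = (u − v)/(1 − uv/c²).
u' = (0.920 − 0.377) / (1 − (0.920)(0.377)) = 0.5433/0.6535 = 0.8315.
u' = 0.8315 × 3.00 × 10^8 m/s.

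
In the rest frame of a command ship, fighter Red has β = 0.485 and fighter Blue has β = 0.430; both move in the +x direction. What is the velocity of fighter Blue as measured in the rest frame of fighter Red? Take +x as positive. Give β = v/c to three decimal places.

β = -0.069

β_A = 0.485, β_B = 0.430.
Transform to A's frame with the inverse velocity-addition law: u' = (u − v)/(1 − uv/c²), taking u = β_B and v = β_A.
u' = (0.430 − 0.485) / (1 − (0.485)(0.430)) = -0.0550/0.7914 = -0.0695.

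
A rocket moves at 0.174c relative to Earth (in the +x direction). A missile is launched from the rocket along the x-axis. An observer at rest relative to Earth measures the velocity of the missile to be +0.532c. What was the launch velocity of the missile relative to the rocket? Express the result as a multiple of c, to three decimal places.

Invert the composition law: u' = (u − v)/(1 − uv/c²).
u' = (0.532 − 0.174) / (1 − (0.532)(0.174)) = 0.3580/0.9074 = 0.3945.

+0.395c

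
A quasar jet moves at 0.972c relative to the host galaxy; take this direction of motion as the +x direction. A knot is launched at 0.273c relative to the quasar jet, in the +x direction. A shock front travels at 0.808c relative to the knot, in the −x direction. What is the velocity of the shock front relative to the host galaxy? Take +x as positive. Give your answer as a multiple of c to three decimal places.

Apply u = (u' + v)/(1 + u'v/c²) successively, working outward toward the host galaxy.
Start: velocity of the quasar jet relative to the host galaxy = 0.9720c.
Compose with the knot (u' = 0.273 in the quasar jet frame): u_1 = (0.273 + 0.972) / (1 + 0.273·0.972) = 1.2450/1.2654 = 0.9839.
Compose with the shock front (u' = -0.808 in the knot frame): u_2 = (-0.808 + 0.984) / (1 + (-0.808)·0.984) = 0.1759/0.2050 = 0.8581.

+0.858c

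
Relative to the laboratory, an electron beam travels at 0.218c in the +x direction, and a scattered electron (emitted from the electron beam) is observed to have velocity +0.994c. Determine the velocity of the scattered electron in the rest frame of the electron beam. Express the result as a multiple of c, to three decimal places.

+0.991c

Invert the composition law: u' = (u − v)/(1 − uv/c²).
u' = (0.994 − 0.218) / (1 − (0.994)(0.218)) = 0.7760/0.7833 = 0.9907.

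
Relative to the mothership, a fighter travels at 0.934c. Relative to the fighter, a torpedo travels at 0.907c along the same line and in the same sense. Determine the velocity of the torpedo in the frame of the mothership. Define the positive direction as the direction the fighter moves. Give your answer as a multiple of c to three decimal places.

0.997c

With v = 0.934 and u' = 0.907 (in units of c),
u = (u' + v)/(1 + u'v/c²):
u = (0.907 + 0.934) / (1 + 0.907·0.934) = 1.8410/1.8471 = 0.9967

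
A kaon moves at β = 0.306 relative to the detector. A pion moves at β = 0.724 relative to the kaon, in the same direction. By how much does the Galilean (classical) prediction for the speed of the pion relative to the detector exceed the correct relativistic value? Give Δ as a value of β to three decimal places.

Galilean: u_cl = 0.724 + 0.306 = 1.0300.
Relativistic: u_rel = (0.724 + 0.306) / (1 + 0.724·0.306) = 1.0300/1.2215 = 0.8432.
Δ = 1.0300 − 0.8432 = 0.1868.
(The classical prediction exceeds c; the relativistic result does not.)

Δ = 0.187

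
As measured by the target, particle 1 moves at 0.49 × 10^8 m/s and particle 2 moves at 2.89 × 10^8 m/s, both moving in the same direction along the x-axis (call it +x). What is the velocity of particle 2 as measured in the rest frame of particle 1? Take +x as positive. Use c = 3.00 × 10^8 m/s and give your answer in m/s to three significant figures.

+2.85 × 10^8 m/s

β_A = 0.163, β_B = 0.963 (dividing each by c = 3.00 × 10^8 m/s).
Transform to A's frame with the inverse velocity-addition law: u' = (u − v)/(1 − uv/c²), taking u = β_B and v = β_A.
u' = (0.963 − 0.163) / (1 − (0.163)(0.963)) = 0.8000/0.8427 = 0.9494.
u' = 0.9494 × 3.00 × 10^8 m/s.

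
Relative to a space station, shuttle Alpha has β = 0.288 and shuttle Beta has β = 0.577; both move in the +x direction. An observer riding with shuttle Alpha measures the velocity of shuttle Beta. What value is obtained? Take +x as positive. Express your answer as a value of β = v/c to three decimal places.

β = +0.347

β_A = 0.288, β_B = 0.577.
Transform to A's frame with the inverse velocity-addition law: u' = (u − v)/(1 − uv/c²), taking u = β_B and v = β_A.
u' = (0.577 − 0.288) / (1 − (0.288)(0.577)) = 0.2890/0.8338 = 0.3466.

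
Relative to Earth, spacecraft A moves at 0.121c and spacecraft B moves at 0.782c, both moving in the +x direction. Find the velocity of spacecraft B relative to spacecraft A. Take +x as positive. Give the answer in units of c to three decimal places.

β_A = 0.121, β_B = 0.782.
Transform to A's frame with the inverse velocity-addition law: u' = (u − v)/(1 − uv/c²), taking u = β_B and v = β_A.
u' = (0.782 − 0.121) / (1 − (0.121)(0.782)) = 0.6610/0.9054 = 0.7301.

+0.730c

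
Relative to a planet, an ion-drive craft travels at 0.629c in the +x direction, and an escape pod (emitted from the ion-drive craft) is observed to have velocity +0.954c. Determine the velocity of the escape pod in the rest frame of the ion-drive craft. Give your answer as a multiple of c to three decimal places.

+0.813c

Invert the composition law: u' = (u − v)/(1 − uv/c²).
u' = (0.954 − 0.629) / (1 − (0.954)(0.629)) = 0.3250/0.3999 = 0.8126.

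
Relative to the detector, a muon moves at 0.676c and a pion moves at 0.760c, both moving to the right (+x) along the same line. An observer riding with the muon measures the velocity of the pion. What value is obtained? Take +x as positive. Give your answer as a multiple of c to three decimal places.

β_A = 0.676, β_B = 0.760.
Transform to A's frame with the inverse velocity-addition law: u' = (u − v)/(1 − uv/c²), taking u = β_B and v = β_A.
u' = (0.760 − 0.676) / (1 − (0.676)(0.760)) = 0.0840/0.4862 = 0.1728.

+0.173c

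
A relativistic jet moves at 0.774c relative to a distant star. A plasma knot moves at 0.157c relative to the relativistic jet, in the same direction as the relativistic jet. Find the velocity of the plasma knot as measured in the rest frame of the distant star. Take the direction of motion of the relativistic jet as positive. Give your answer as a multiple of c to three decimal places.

With v = 0.774 and u' = 0.157 (in units of c),
u = (u' + v)/(1 + u'v/c²):
u = (0.157 + 0.774) / (1 + 0.157·0.774) = 0.9310/1.1215 = 0.8301

0.830c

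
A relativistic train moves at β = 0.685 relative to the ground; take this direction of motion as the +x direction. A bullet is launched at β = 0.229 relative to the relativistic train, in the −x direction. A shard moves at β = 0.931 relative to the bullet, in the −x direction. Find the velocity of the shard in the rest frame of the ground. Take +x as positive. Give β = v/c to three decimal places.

Apply u = (u' + v)/(1 + u'v/c²) successively, working outward toward the ground.
Start: velocity of the relativistic train relative to the ground = 0.6850c.
Compose with the bullet (u' = -0.229 in the relativistic train frame): u_1 = (-0.229 + 0.685) / (1 + (-0.229)·0.685) = 0.4560/0.8431 = 0.5408.
Compose with the shard (u' = -0.931 in the bullet frame): u_2 = (-0.931 + 0.541) / (1 + (-0.931)·0.541) = -0.3902/0.4965 = -0.7859.

β = -0.786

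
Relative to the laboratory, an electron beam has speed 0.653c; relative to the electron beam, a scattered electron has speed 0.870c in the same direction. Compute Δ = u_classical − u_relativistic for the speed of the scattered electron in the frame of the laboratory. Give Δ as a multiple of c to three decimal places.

Δ = 0.552c

Galilean: u_cl = 0.870 + 0.653 = 1.5230.
Relativistic: u_rel = (0.870 + 0.653) / (1 + 0.870·0.653) = 1.5230/1.5681 = 0.9712.
Δ = 1.5230 − 0.9712 = 0.5518.
(The classical prediction exceeds c; the relativistic result does not.)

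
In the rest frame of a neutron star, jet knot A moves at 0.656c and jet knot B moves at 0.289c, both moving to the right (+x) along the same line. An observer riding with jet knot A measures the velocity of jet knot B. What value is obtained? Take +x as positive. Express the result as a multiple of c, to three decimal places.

β_A = 0.656, β_B = 0.289.
Transform to A's frame with the inverse velocity-addition law: u' = (u − v)/(1 − uv/c²), taking u = β_B and v = β_A.
u' = (0.289 − 0.656) / (1 − (0.656)(0.289)) = -0.3670/0.8104 = -0.4529.

-0.453c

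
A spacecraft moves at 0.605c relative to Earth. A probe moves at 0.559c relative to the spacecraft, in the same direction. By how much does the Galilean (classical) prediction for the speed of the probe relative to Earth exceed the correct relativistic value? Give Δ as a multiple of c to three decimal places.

Δ = 0.294c

Galilean: u_cl = 0.559 + 0.605 = 1.1640.
Relativistic: u_rel = (0.559 + 0.605) / (1 + 0.559·0.605) = 1.1640/1.3382 = 0.8698.
Δ = 1.1640 − 0.8698 = 0.2942.
(The classical prediction exceeds c; the relativistic result does not.)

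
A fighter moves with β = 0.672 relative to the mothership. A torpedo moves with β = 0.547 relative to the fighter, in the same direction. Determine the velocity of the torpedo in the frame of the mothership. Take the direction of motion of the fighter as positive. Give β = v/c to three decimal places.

With v = 0.672 and u' = 0.547 (in units of c),
u = (u' + v)/(1 + u'v/c²):
u = (0.547 + 0.672) / (1 + 0.547·0.672) = 1.2190/1.3676 = 0.8914

β = 0.891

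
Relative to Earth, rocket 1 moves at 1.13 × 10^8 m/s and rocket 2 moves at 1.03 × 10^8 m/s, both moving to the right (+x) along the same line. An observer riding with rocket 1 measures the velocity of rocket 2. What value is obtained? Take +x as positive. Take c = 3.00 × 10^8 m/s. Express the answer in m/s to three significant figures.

β_A = 0.377, β_B = 0.343 (dividing each by c = 3.00 × 10^8 m/s).
Transform to A's frame with the inverse velocity-addition law: u' = (u − v)/(1 − uv/c²), taking u = β_B and v = β_A.
u' = (0.343 − 0.377) / (1 − (0.377)(0.343)) = -0.0333/0.8707 = -0.0383.
u' = -0.0383 × 3.00 × 10^8 m/s.

-1.15 × 10^7 m/s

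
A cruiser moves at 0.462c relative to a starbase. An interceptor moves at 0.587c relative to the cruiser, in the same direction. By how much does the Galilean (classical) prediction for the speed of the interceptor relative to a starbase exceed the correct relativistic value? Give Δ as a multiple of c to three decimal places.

Δ = 0.224c

Galilean: u_cl = 0.587 + 0.462 = 1.0490.
Relativistic: u_rel = (0.587 + 0.462) / (1 + 0.587·0.462) = 1.0490/1.2712 = 0.8252.
Δ = 1.0490 − 0.8252 = 0.2238.
(The classical prediction exceeds c; the relativistic result does not.)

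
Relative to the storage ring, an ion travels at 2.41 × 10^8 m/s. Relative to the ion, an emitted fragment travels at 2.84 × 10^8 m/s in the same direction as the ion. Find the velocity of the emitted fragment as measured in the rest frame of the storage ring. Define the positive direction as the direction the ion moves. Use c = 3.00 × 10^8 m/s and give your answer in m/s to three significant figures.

2.98 × 10^8 m/s

In units of c (dividing by 3.00 × 10^8 m/s): v = 0.803, u' = 0.947.
u = (u' + v)/(1 + u'v/c²):
u = (0.947 + 0.803) / (1 + 0.947·0.803) = 1.7500/1.7605 = 0.9940
Converting back: u = 0.9940 × 3.00 × 10^8 m/s.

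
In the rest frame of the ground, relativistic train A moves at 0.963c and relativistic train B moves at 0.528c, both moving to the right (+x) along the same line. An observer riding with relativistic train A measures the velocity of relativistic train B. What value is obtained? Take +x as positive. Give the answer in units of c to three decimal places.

-0.885c

β_A = 0.963, β_B = 0.528.
Transform to A's frame with the inverse velocity-addition law: u' = (u − v)/(1 − uv/c²), taking u = β_B and v = β_A.
u' = (0.528 − 0.963) / (1 − (0.963)(0.528)) = -0.4350/0.4915 = -0.8850.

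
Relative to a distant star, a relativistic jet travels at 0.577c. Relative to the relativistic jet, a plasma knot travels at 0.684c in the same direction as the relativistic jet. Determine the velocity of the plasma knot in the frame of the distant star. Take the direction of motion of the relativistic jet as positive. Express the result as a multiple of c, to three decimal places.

With v = 0.577 and u' = 0.684 (in units of c),
u = (u' + v)/(1 + u'v/c²):
u = (0.684 + 0.577) / (1 + 0.684·0.577) = 1.2610/1.3947 = 0.9042
(Galilean addition would give +1.261c, exceeding c.)

0.904c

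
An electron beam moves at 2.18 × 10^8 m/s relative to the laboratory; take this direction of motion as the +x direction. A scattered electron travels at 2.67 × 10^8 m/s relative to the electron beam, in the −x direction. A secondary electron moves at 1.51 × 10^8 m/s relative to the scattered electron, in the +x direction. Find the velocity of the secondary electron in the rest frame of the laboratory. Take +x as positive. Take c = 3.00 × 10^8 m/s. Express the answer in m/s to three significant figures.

Apply u = (u' + v)/(1 + u'v/c²) successively, working outward toward the laboratory.
(Dividing each given speed by c = 3.00 × 10^8 m/s to work in units of c.)
Start: velocity of the electron beam relative to the laboratory = 0.7267c.
Compose with the scattered electron (u' = -0.890 in the electron beam frame): u_1 = (-0.890 + 0.727) / (1 + (-0.890)·0.727) = -0.1633/0.3533 = -0.4624.
Compose with the secondary electron (u' = 0.503 in the scattered electron frame): u_2 = (0.503 + (-0.462)) / (1 + 0.503·(-0.462)) = 0.0410/0.7673 = 0.0534.
So u = 0.0534 × 3.00 × 10^8 m/s.

+1.60 × 10^7 m/s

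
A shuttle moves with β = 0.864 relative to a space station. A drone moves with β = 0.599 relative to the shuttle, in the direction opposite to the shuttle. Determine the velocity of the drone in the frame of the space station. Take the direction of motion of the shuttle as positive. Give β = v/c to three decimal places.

With v = 0.864 and u' = -0.599 (in units of c),
u = (u' + v)/(1 + u'v/c²):
u = (-0.599 + 0.864) / (1 + (-0.599)·0.864) = 0.2650/0.4825 = 0.5493

β = +0.549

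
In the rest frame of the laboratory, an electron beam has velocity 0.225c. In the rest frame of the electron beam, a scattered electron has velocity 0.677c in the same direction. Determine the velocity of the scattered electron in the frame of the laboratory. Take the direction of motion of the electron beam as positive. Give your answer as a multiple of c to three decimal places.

0.783c

With v = 0.225 and u' = 0.677 (in units of c),
u = (u' + v)/(1 + u'v/c²):
u = (0.677 + 0.225) / (1 + 0.677·0.225) = 0.9020/1.1523 = 0.7828
(Galilean addition would give +0.902c.)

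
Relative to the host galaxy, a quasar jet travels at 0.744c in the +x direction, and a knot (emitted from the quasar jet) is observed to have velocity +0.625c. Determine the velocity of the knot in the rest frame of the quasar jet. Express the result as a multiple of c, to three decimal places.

-0.222c

Invert the composition law: u' = (u − v)/(1 − uv/c²).
u' = (0.625 − 0.744) / (1 − (0.625)(0.744)) = -0.1190/0.5350 = -0.2224.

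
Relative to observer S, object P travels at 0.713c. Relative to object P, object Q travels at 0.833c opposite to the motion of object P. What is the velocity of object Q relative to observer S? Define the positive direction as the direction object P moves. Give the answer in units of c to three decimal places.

With v = 0.713 and u' = -0.833 (in units of c),
u = (u' + v)/(1 + u'v/c²):
u = (-0.833 + 0.713) / (1 + (-0.833)·0.713) = -0.1200/0.4061 = -0.2955
(Galilean addition would give -0.120c.)

-0.296c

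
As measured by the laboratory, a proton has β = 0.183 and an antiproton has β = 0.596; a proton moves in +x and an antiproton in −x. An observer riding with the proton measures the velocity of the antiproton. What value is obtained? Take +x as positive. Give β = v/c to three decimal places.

β_A = 0.183, β_B = -0.596.
Transform to A's frame with the inverse velocity-addition law: u' = (u − v)/(1 − uv/c²), taking u = β_B and v = β_A.
u' = (-0.596 − 0.183) / (1 − (0.183)(-0.596)) = -0.7790/1.1091 = -0.7024.

β = -0.702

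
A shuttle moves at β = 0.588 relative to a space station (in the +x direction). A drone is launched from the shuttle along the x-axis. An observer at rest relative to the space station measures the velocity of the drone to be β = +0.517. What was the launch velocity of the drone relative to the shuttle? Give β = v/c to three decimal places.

Invert the composition law: u' = (u − v)/(1 − uv/c²).
u' = (0.517 − 0.588) / (1 − (0.517)(0.588)) = -0.0710/0.6960 = -0.1020.

β = -0.102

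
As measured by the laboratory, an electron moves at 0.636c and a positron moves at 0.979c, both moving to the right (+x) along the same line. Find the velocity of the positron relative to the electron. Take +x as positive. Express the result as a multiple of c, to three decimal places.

+0.909c

β_A = 0.636, β_B = 0.979.
Transform to A's frame with the inverse velocity-addition law: u' = (u − v)/(1 − uv/c²), taking u = β_B and v = β_A.
u' = (0.979 − 0.636) / (1 − (0.636)(0.979)) = 0.3430/0.3774 = 0.9090.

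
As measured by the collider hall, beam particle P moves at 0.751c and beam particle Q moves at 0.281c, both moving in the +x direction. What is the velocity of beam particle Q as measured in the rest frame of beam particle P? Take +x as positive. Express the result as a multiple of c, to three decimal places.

β_A = 0.751, β_B = 0.281.
Transform to A's frame with the inverse velocity-addition law: u' = (u − v)/(1 − uv/c²), taking u = β_B and v = β_A.
u' = (0.281 − 0.751) / (1 − (0.751)(0.281)) = -0.4700/0.7890 = -0.5957.

-0.596c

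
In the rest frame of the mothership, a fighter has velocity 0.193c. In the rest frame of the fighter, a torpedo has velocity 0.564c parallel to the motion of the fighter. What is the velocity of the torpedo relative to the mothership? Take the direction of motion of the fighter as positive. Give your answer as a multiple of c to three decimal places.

0.683c

With v = 0.193 and u' = 0.564 (in units of c),
u = (u' + v)/(1 + u'v/c²):
u = (0.564 + 0.193) / (1 + 0.564·0.193) = 0.7570/1.1089 = 0.6827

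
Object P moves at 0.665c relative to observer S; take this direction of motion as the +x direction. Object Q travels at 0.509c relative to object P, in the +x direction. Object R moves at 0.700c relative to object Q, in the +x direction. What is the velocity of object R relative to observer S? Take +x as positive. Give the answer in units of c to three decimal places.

0.977c

Apply u = (u' + v)/(1 + u'v/c²) successively, working outward toward observer S.
Start: velocity of object P relative to observer S = 0.6650c.
Compose with object Q (u' = 0.509 in object P frame): u_1 = (0.509 + 0.665) / (1 + 0.509·0.665) = 1.1740/1.3385 = 0.8771.
Compose with object R (u' = 0.700 in object Q frame): u_2 = (0.700 + 0.877) / (1 + 0.700·0.877) = 1.5771/1.6140 = 0.9772.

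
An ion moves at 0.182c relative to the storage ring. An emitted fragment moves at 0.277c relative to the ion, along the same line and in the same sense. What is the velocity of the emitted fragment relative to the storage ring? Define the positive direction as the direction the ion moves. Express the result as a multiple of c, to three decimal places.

0.437c

With v = 0.182 and u' = 0.277 (in units of c),
u = (u' + v)/(1 + u'v/c²):
u = (0.277 + 0.182) / (1 + 0.277·0.182) = 0.4590/1.0504 = 0.4370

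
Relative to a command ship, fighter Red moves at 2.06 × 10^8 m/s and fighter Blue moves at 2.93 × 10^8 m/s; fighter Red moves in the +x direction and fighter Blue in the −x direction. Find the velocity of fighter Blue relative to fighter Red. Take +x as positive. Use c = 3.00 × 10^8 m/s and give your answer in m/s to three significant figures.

β_A = 0.687, β_B = -0.977 (dividing each by c = 3.00 × 10^8 m/s).
Transform to A's frame with the inverse velocity-addition law: u' = (u − v)/(1 − uv/c²), taking u = β_B and v = β_A.
u' = (-0.977 − 0.687) / (1 − (0.687)(-0.977)) = -1.6633/1.6706 = -0.9956.
u' = -0.9956 × 3.00 × 10^8 m/s.

-2.99 × 10^8 m/s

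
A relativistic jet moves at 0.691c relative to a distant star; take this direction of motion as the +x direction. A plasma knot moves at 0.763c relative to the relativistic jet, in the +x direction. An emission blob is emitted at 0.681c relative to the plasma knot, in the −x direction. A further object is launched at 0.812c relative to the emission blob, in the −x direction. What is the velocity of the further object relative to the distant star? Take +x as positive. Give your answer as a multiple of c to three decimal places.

Apply u = (u' + v)/(1 + u'v/c²) successively, working outward toward the distant star.
Start: velocity of the relativistic jet relative to the distant star = 0.6910c.
Compose with the plasma knot (u' = 0.763 in the relativistic jet frame): u_1 = (0.763 + 0.691) / (1 + 0.763·0.691) = 1.4540/1.5272 = 0.9520.
Compose with the emission blob (u' = -0.681 in the plasma knot frame): u_2 = (-0.681 + 0.952) / (1 + (-0.681)·0.952) = 0.2710/0.3517 = 0.7708.
Compose with the further object (u' = -0.812 in the emission blob frame): u_3 = (-0.812 + 0.771) / (1 + (-0.812)·0.771) = -0.0412/0.3741 = -0.1102.

-0.110c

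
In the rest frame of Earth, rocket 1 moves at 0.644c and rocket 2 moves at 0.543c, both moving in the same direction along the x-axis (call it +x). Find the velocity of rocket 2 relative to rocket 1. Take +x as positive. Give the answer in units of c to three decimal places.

-0.155c

β_A = 0.644, β_B = 0.543.
Transform to A's frame with the inverse velocity-addition law: u' = (u − v)/(1 − uv/c²), taking u = β_B and v = β_A.
u' = (0.543 − 0.644) / (1 − (0.644)(0.543)) = -0.1010/0.6503 = -0.1553.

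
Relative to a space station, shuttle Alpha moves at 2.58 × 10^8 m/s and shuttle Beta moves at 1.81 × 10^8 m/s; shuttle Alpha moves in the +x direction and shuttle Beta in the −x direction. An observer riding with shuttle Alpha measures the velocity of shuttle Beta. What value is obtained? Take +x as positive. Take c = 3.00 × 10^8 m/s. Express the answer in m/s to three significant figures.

β_A = 0.860, β_B = -0.603 (dividing each by c = 3.00 × 10^8 m/s).
Transform to A's frame with the inverse velocity-addition law: u' = (u − v)/(1 − uv/c²), taking u = β_B and v = β_A.
u' = (-0.603 − 0.860) / (1 − (0.860)(-0.603)) = -1.4633/1.5189 = -0.9634.
u' = -0.9634 × 3.00 × 10^8 m/s.

-2.89 × 10^8 m/s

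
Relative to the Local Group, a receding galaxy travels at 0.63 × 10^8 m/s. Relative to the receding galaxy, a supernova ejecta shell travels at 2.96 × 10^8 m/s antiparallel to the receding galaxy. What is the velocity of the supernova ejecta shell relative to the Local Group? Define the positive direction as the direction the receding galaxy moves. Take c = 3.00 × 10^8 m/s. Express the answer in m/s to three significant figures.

-2.94 × 10^8 m/s

In units of c (dividing by 3.00 × 10^8 m/s): v = 0.210, u' = -0.987.
u = (u' + v)/(1 + u'v/c²):
u = (-0.987 + 0.210) / (1 + (-0.987)·0.210) = -0.7767/0.7928 = -0.9797
Converting back: u = -0.9797 × 3.00 × 10^8 m/s.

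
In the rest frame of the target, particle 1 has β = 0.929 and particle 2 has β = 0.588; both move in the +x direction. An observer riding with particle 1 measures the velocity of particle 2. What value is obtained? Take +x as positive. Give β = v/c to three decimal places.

β_A = 0.929, β_B = 0.588.
Transform to A's frame with the inverse velocity-addition law: u' = (u − v)/(1 − uv/c²), taking u = β_B and v = β_A.
u' = (0.588 − 0.929) / (1 − (0.929)(0.588)) = -0.3410/0.4537 = -0.7515.

β = -0.752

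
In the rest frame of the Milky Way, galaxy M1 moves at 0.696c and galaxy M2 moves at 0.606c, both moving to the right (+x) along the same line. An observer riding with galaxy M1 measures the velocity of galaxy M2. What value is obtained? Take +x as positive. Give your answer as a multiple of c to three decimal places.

β_A = 0.696, β_B = 0.606.
Transform to A's frame with the inverse velocity-addition law: u' = (u − v)/(1 − uv/c²), taking u = β_B and v = β_A.
u' = (0.606 − 0.696) / (1 − (0.696)(0.606)) = -0.0900/0.5782 = -0.1556.

-0.156c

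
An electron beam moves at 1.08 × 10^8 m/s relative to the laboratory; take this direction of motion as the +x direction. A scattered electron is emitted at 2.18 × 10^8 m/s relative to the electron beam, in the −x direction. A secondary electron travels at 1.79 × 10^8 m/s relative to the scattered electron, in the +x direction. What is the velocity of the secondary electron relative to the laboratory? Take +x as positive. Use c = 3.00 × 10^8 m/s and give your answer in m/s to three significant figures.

Apply u = (u' + v)/(1 + u'v/c²) successively, working outward toward the laboratory.
(Dividing each given speed by c = 3.00 × 10^8 m/s to work in units of c.)
Start: velocity of the electron beam relative to the laboratory = 0.3600c.
Compose with the scattered electron (u' = -0.727 in the electron beam frame): u_1 = (-0.727 + 0.360) / (1 + (-0.727)·0.360) = -0.3667/0.7384 = -0.4966.
Compose with the secondary electron (u' = 0.597 in the scattered electron frame): u_2 = (0.597 + (-0.497)) / (1 + 0.597·(-0.497)) = 0.1001/0.7037 = 0.1422.
So u = 0.1422 × 3.00 × 10^8 m/s.

+4.27 × 10^7 m/s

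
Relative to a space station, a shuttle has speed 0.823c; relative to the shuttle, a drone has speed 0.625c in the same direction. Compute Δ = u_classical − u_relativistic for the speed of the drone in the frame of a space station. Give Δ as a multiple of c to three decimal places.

Galilean: u_cl = 0.625 + 0.823 = 1.4480.
Relativistic: u_rel = (0.625 + 0.823) / (1 + 0.625·0.823) = 1.4480/1.5144 = 0.9562.
Δ = 1.4480 − 0.9562 = 0.4918.
(The classical prediction exceeds c; the relativistic result does not.)

Δ = 0.492c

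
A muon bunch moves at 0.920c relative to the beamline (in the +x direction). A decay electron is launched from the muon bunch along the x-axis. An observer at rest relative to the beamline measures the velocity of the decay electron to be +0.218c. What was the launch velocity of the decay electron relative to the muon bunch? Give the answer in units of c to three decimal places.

Invert the composition law: u' = (u − v)/(1 − uv/c²).
u' = (0.218 − 0.920) / (1 − (0.218)(0.920)) = -0.7020/0.7994 = -0.8781.

-0.878c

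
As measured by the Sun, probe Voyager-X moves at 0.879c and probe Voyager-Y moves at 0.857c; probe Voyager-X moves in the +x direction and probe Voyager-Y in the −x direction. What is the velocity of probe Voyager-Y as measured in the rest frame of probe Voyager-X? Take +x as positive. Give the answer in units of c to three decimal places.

β_A = 0.879, β_B = -0.857.
Transform to A's frame with the inverse velocity-addition law: u' = (u − v)/(1 − uv/c²), taking u = β_B and v = β_A.
u' = (-0.857 − 0.879) / (1 − (0.879)(-0.857)) = -1.7360/1.7533 = -0.9901.

-0.990c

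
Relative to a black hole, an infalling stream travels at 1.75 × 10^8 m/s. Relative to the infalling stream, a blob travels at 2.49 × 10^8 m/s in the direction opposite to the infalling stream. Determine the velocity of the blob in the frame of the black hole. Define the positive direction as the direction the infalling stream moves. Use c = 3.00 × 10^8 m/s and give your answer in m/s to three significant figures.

-1.43 × 10^8 m/s

In units of c (dividing by 3.00 × 10^8 m/s): v = 0.583, u' = -0.830.
u = (u' + v)/(1 + u'v/c²):
u = (-0.830 + 0.583) / (1 + (-0.830)·0.583) = -0.2467/0.5158 = -0.4782
Converting back: u = -0.4782 × 3.00 × 10^8 m/s.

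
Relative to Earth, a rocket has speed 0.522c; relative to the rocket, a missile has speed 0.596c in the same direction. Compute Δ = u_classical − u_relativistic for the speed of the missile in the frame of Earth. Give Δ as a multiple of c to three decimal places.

Galilean: u_cl = 0.596 + 0.522 = 1.1180.
Relativistic: u_rel = (0.596 + 0.522) / (1 + 0.596·0.522) = 1.1180/1.3111 = 0.8527.
Δ = 1.1180 − 0.8527 = 0.2653.
(The classical prediction exceeds c; the relativistic result does not.)

Δ = 0.265c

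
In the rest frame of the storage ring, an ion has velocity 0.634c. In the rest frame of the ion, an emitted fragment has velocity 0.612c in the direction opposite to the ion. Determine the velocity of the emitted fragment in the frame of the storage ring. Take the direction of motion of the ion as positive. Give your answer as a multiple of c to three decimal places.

+0.036c

With v = 0.634 and u' = -0.612 (in units of c),
u = (u' + v)/(1 + u'v/c²):
u = (-0.612 + 0.634) / (1 + (-0.612)·0.634) = 0.0220/0.6120 = 0.0359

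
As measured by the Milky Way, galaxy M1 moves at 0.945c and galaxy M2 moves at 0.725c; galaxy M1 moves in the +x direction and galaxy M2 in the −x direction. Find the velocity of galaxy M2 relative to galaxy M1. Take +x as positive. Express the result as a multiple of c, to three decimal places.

-0.991c

β_A = 0.945, β_B = -0.725.
Transform to A's frame with the inverse velocity-addition law: u' = (u − v)/(1 − uv/c²), taking u = β_B and v = β_A.
u' = (-0.725 − 0.945) / (1 − (0.945)(-0.725)) = -1.6700/1.6851 = -0.9910.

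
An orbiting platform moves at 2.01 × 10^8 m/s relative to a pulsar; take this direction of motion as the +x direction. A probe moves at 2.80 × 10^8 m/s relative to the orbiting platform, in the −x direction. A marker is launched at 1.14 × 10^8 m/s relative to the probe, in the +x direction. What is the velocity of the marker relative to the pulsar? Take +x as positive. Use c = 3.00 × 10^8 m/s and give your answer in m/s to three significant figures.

-1.32 × 10^8 m/s

Apply u = (u' + v)/(1 + u'v/c²) successively, working outward toward the pulsar.
(Dividing each given speed by c = 3.00 × 10^8 m/s to work in units of c.)
Start: velocity of the orbiting platform relative to the pulsar = 0.6700c.
Compose with the probe (u' = -0.933 in the orbiting platform frame): u_1 = (-0.933 + 0.670) / (1 + (-0.933)·0.670) = -0.2633/0.3747 = -0.7028.
Compose with the marker (u' = 0.380 in the probe frame): u_2 = (0.380 + (-0.703)) / (1 + 0.380·(-0.703)) = -0.3228/0.7329 = -0.4405.
So u = -0.4405 × 3.00 × 10^8 m/s.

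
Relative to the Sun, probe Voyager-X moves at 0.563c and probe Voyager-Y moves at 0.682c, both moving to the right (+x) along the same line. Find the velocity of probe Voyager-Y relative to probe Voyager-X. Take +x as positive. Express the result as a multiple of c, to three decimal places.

+0.193c

β_A = 0.563, β_B = 0.682.
Transform to A's frame with the inverse velocity-addition law: u' = (u − v)/(1 − uv/c²), taking u = β_B and v = β_A.
u' = (0.682 − 0.563) / (1 − (0.563)(0.682)) = 0.1190/0.6160 = 0.1932.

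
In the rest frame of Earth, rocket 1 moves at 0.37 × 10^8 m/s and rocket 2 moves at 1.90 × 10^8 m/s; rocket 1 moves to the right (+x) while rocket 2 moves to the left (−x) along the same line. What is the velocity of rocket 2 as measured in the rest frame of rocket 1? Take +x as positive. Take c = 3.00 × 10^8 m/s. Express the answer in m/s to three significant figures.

β_A = 0.123, β_B = -0.633 (dividing each by c = 3.00 × 10^8 m/s).
Transform to A's frame with the inverse velocity-addition law: u' = (u − v)/(1 − uv/c²), taking u = β_B and v = β_A.
u' = (-0.633 − 0.123) / (1 − (0.123)(-0.633)) = -0.7567/1.0781 = -0.7018.
u' = -0.7018 × 3.00 × 10^8 m/s.

-2.11 × 10^8 m/s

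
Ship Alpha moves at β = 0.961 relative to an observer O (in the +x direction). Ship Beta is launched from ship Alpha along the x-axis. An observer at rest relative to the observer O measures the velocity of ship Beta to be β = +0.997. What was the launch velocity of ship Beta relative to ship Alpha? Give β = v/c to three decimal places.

β = +0.860

Invert the composition law: u' = (u − v)/(1 − uv/c²).
u' = (0.997 − 0.961) / (1 − (0.997)(0.961)) = 0.0360/0.0419 = 0.8595.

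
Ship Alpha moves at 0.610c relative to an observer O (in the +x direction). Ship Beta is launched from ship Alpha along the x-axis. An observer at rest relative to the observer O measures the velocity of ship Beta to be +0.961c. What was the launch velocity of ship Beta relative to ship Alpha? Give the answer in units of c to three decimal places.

+0.848c

Invert the composition law: u' = (u − v)/(1 − uv/c²).
u' = (0.961 − 0.610) / (1 − (0.961)(0.610)) = 0.3510/0.4138 = 0.8483.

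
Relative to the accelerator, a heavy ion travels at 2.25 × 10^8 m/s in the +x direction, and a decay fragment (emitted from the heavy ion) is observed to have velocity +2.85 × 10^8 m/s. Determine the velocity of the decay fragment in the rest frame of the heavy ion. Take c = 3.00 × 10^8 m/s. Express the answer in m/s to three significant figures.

+2.09 × 10^8 m/s

v = 0.750c, u = 0.950c.
Invert the composition law: u' = (u − v)/(1 − uv/c²).
u' = (0.950 − 0.750) / (1 − (0.950)(0.750)) = 0.2000/0.2875 = 0.6957.
u' = 0.6957 × 3.00 × 10^8 m/s.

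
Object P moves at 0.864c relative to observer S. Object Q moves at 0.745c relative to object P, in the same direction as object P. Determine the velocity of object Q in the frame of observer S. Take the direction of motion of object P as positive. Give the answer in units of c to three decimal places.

With v = 0.864 and u' = 0.745 (in units of c),
u = (u' + v)/(1 + u'v/c²):
u = (0.745 + 0.864) / (1 + 0.745·0.864) = 1.6090/1.6437 = 0.9789

0.979c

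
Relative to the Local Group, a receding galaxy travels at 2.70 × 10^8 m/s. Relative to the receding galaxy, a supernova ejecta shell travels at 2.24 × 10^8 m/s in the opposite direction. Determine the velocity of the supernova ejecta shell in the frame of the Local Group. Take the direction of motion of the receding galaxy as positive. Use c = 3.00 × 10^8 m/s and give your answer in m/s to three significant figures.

+1.40 × 10^8 m/s

In units of c (dividing by 3.00 × 10^8 m/s): v = 0.900, u' = -0.747.
u = (u' + v)/(1 + u'v/c²):
u = (-0.747 + 0.900) / (1 + (-0.747)·0.900) = 0.1533/0.3280 = 0.4675
Converting back: u = 0.4675 × 3.00 × 10^8 m/s.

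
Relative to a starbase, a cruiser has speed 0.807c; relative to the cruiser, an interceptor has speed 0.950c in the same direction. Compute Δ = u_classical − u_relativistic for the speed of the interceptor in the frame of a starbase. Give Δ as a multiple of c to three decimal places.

Galilean: u_cl = 0.950 + 0.807 = 1.7570.
Relativistic: u_rel = (0.950 + 0.807) / (1 + 0.950·0.807) = 1.7570/1.7667 = 0.9945.
Δ = 1.7570 − 0.9945 = 0.7625.
(The classical prediction exceeds c; the relativistic result does not.)

Δ = 0.762c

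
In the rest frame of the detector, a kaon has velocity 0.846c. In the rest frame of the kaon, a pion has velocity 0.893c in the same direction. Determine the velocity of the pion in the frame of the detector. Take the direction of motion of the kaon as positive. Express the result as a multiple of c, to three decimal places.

0.991c

With v = 0.846 and u' = 0.893 (in units of c),
u = (u' + v)/(1 + u'v/c²):
u = (0.893 + 0.846) / (1 + 0.893·0.846) = 1.7390/1.7555 = 0.9906
(Galilean addition would give +1.739c, exceeding c.)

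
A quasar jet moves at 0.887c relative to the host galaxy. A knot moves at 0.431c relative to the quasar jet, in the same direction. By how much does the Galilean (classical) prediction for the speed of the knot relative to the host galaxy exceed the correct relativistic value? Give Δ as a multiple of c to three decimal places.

Δ = 0.365c

Galilean: u_cl = 0.431 + 0.887 = 1.3180.
Relativistic: u_rel = (0.431 + 0.887) / (1 + 0.431·0.887) = 1.3180/1.3823 = 0.9535.
Δ = 1.3180 − 0.9535 = 0.3645.
(The classical prediction exceeds c; the relativistic result does not.)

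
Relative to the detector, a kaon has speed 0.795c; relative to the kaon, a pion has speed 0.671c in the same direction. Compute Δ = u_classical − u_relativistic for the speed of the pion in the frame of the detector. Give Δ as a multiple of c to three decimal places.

Galilean: u_cl = 0.671 + 0.795 = 1.4660.
Relativistic: u_rel = (0.671 + 0.795) / (1 + 0.671·0.795) = 1.4660/1.5334 = 0.9560.
Δ = 1.4660 − 0.9560 = 0.5100.
(The classical prediction exceeds c; the relativistic result does not.)

Δ = 0.510c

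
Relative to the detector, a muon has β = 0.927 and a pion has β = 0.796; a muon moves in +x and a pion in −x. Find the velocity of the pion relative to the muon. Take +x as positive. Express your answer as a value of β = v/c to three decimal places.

β_A = 0.927, β_B = -0.796.
Transform to A's frame with the inverse velocity-addition law: u' = (u − v)/(1 − uv/c²), taking u = β_B and v = β_A.
u' = (-0.796 − 0.927) / (1 − (0.927)(-0.796)) = -1.7230/1.7379 = -0.9914.

β = -0.991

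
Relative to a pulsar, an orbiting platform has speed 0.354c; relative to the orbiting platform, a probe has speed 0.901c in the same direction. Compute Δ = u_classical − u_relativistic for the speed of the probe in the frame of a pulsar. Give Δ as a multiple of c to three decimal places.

Δ = 0.303c

Galilean: u_cl = 0.901 + 0.354 = 1.2550.
Relativistic: u_rel = (0.901 + 0.354) / (1 + 0.901·0.354) = 1.2550/1.3190 = 0.9515.
Δ = 1.2550 − 0.9515 = 0.3035.
(The classical prediction exceeds c; the relativistic result does not.)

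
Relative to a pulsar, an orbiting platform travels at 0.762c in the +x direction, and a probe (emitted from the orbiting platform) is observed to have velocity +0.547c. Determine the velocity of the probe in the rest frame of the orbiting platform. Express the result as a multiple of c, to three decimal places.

-0.369c

Invert the composition law: u' = (u − v)/(1 − uv/c²).
u' = (0.547 − 0.762) / (1 − (0.547)(0.762)) = -0.2150/0.5832 = -0.3687.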